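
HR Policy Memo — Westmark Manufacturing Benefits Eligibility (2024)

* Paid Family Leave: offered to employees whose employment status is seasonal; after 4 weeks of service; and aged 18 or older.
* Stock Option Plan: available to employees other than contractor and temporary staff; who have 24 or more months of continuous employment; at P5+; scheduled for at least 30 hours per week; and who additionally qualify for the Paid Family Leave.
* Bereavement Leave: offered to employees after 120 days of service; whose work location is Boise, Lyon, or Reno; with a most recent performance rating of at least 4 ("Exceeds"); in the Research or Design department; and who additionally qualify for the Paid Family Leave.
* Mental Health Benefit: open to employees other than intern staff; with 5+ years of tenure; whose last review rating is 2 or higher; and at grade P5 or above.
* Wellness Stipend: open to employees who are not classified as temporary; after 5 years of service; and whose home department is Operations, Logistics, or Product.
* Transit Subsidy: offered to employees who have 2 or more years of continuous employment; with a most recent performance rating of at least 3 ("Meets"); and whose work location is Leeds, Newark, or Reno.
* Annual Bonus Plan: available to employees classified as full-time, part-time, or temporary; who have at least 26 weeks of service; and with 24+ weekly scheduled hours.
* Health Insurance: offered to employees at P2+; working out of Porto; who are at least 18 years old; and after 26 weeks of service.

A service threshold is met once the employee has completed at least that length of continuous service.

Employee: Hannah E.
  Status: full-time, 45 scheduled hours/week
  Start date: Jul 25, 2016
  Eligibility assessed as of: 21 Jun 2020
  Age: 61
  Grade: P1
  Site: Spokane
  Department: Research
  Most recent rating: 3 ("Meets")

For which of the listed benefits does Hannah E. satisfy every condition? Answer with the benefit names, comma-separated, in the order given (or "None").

Annual Bonus Plan

Service from Jul 25, 2016 to 21 Jun 2020: 1427 days.
Paid Family Leave — status full-time ✗ (requires seasonal) → not eligible.
Stock Option Plan — status full-time ✓ (not excluded); service 1427 days ≥ 24 months (≈720 days) ✓; grade P1 < P5 ✗ → not eligible.
Bereavement Leave — service 1427 days ≥ 120 days ✓; site Spokane ✗ (not Boise, Lyon, or Reno) → not eligible.
Mental Health Benefit — status full-time ✓ (not excluded); service 1427 days < 5 years (≈1825 days) ✗ → not eligible.
Wellness Stipend — status full-time ✓ (not excluded); service 1427 days < 5 years (≈1825 days) ✗ → not eligible.
Transit Subsidy — service 1427 days ≥ 2 years (≈730 days) ✓; rating 3 ≥ 3 ✓; site Spokane ✗ (not Leeds, Newark, or Reno) → not eligible.
Annual Bonus Plan — status full-time ✓; service 1427 days ≥ 26 weeks (≈182 days) ✓; 45 hrs/wk ≥ 24 ✓ → eligible.
Health Insurance — grade P1 < P2 ✗ → not eligible.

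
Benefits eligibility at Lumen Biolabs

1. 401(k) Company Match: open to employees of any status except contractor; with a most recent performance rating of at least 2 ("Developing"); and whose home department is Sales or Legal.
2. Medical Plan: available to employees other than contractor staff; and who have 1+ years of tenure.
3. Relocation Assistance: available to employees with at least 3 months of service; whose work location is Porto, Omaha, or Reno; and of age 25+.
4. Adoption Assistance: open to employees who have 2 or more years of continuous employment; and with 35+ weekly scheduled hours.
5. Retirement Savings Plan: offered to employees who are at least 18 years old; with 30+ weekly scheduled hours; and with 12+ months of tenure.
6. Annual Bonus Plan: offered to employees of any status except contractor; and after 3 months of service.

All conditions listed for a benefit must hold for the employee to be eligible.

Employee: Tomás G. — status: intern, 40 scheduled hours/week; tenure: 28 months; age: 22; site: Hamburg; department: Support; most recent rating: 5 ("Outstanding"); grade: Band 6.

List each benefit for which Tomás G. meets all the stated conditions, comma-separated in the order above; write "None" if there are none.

Medical Plan, Adoption Assistance, Retirement Savings Plan, Annual Bonus Plan

401(k) Company Match — status intern ✓ (not excluded); rating 5 ≥ 2 ✓; dept Support ✗ → not eligible.
Medical Plan — status intern ✓ (not excluded); service 28 months ≥ 1 year (≈365 days) ✓ → eligible.
Relocation Assistance — service 28 months ≥ 3 months ✓; site Hamburg ✗ (not Porto, Omaha, or Reno) → not eligible.
Adoption Assistance — service 28 months ≥ 2 years (≈730 days) ✓; 40 hrs/wk ≥ 35 ✓ → eligible.
Retirement Savings Plan — age 22 ≥ 18 ✓; 40 hrs/wk ≥ 30 ✓; service 28 months ≥ 12 months ✓ → eligible.
Annual Bonus Plan — status intern ✓ (not excluded); service 28 months ≥ 3 months ✓ → eligible.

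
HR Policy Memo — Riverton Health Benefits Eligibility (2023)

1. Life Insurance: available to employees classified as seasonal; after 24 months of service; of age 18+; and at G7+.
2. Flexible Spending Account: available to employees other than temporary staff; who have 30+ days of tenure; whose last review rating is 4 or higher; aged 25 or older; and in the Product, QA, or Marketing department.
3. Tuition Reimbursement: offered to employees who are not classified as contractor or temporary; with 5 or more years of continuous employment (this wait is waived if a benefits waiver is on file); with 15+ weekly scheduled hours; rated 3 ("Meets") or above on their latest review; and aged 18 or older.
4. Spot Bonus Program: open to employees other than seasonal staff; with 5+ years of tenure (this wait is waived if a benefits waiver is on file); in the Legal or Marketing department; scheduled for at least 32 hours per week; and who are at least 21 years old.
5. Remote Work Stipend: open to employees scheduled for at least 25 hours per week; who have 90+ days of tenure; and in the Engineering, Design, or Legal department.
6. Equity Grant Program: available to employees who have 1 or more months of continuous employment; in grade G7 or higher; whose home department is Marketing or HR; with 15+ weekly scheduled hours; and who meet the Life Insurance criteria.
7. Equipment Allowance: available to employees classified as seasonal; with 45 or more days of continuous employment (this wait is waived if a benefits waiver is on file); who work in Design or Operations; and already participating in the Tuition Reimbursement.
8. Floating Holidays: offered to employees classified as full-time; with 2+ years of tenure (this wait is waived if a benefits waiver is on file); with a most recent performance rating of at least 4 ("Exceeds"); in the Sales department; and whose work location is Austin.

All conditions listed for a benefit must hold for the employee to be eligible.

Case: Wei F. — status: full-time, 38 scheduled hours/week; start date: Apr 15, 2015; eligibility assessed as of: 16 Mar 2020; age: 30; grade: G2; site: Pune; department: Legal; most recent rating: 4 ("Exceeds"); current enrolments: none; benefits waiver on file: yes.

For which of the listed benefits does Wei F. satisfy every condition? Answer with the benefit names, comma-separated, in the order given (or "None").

Service from Apr 15, 2015 to 16 Mar 2020: 1797 days.
Life Insurance — status full-time ✗ (requires seasonal) → not eligible.
Flexible Spending Account — status full-time ✓ (not excluded); service 1797 days ≥ 30 days ✓; rating 4 ≥ 4 ✓; age 30 ≥ 25 ✓; dept Legal ✗ → not eligible.
Tuition Reimbursement — status full-time ✓ (not excluded); benefits waiver on file ✓; 38 hrs/wk ≥ 15 ✓; rating 4 ≥ 3 ✓; age 30 ≥ 18 ✓ → eligible.
Spot Bonus Program — status full-time ✓ (not excluded); benefits waiver on file ✓; dept Legal ✓; 38 hrs/wk ≥ 32 ✓; age 30 ≥ 21 ✓ → eligible.
Remote Work Stipend — 38 hrs/wk ≥ 25 ✓; service 1797 days ≥ 90 days ✓; dept Legal ✓ → eligible.
Equity Grant Program — service 1797 days ≥ 1 month (≈30 days) ✓; grade G2 < G7 ✗ → not eligible.
Equipment Allowance — status full-time ✗ (requires seasonal) → not eligible.
Floating Holidays — status full-time ✓; benefits waiver on file ✓; rating 4 ≥ 4 ✓; dept Legal ✗ → not eligible.

Tuition Reimbursement, Spot Bonus Program, Remote Work Stipend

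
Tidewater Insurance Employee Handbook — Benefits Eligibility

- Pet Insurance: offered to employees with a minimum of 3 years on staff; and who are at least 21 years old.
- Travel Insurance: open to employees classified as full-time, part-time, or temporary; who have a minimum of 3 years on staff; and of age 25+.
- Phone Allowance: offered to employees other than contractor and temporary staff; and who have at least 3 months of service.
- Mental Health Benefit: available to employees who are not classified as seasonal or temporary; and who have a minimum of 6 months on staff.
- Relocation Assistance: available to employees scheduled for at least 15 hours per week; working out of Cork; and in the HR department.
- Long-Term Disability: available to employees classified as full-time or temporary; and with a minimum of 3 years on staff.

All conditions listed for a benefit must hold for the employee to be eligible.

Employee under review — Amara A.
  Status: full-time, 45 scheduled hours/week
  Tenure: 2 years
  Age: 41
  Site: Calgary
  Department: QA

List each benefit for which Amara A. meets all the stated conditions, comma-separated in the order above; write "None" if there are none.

Pet Insurance — service 2 years < 3 years ✗ → not eligible.
Travel Insurance — status full-time ✓; service 2 years < 3 years ✗ → not eligible.
Phone Allowance — status full-time ✓ (not excluded); service 2 years ≥ 3 months (≈90 days) ✓ → eligible.
Mental Health Benefit — status full-time ✓ (not excluded); service 2 years ≥ 6 months (≈180 days) ✓ → eligible.
Relocation Assistance — 45 hrs/wk ≥ 15 ✓; site Calgary ✗ (not Cork) → not eligible.
Long-Term Disability — status full-time ✓; service 2 years < 3 years ✗ → not eligible.

Phone Allowance, Mental Health Benefit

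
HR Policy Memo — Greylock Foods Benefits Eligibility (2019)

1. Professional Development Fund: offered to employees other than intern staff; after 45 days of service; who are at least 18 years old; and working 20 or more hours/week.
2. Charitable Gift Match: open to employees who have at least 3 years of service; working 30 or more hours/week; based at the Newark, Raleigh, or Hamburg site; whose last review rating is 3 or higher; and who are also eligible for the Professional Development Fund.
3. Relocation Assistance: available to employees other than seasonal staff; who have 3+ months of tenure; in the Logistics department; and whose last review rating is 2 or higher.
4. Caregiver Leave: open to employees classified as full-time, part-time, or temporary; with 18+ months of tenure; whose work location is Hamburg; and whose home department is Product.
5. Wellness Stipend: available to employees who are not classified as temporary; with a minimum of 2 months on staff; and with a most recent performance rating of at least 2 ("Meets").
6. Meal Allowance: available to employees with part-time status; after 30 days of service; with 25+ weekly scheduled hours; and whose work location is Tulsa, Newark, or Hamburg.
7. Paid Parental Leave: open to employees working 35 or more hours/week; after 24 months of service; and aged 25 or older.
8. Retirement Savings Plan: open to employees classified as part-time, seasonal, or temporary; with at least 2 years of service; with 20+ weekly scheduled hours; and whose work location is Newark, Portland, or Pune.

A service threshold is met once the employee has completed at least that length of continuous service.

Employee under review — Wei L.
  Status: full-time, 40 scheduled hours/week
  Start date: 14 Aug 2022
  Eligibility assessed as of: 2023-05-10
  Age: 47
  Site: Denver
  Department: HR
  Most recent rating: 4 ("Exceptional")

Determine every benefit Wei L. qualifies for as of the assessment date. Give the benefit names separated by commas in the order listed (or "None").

Professional Development Fund, Wellness Stipend

Service from 14 Aug 2022 to 2023-05-10: 269 days.
Professional Development Fund — status full-time ✓ (not excluded); service 269 days ≥ 45 days ✓; age 47 ≥ 18 ✓; 40 hrs/wk ≥ 20 ✓ → eligible.
Charitable Gift Match — service 269 days < 3 years (≈1095 days) ✗ → not eligible.
Relocation Assistance — status full-time ✓ (not excluded); service 269 days ≥ 3 months (≈90 days) ✓; dept HR ✗ → not eligible.
Caregiver Leave — status full-time ✓; service 269 days < 18 months (≈540 days) ✗ → not eligible.
Wellness Stipend — status full-time ✓ (not excluded); service 269 days ≥ 2 months (≈60 days) ✓; rating 4 ≥ 2 ✓ → eligible.
Meal Allowance — status full-time ✗ (requires part-time) → not eligible.
Paid Parental Leave — 40 hrs/wk ≥ 35 ✓; service 269 days < 24 months (≈720 days) ✗ → not eligible.
Retirement Savings Plan — status full-time ✗ (requires part-time, seasonal, or temporary) → not eligible.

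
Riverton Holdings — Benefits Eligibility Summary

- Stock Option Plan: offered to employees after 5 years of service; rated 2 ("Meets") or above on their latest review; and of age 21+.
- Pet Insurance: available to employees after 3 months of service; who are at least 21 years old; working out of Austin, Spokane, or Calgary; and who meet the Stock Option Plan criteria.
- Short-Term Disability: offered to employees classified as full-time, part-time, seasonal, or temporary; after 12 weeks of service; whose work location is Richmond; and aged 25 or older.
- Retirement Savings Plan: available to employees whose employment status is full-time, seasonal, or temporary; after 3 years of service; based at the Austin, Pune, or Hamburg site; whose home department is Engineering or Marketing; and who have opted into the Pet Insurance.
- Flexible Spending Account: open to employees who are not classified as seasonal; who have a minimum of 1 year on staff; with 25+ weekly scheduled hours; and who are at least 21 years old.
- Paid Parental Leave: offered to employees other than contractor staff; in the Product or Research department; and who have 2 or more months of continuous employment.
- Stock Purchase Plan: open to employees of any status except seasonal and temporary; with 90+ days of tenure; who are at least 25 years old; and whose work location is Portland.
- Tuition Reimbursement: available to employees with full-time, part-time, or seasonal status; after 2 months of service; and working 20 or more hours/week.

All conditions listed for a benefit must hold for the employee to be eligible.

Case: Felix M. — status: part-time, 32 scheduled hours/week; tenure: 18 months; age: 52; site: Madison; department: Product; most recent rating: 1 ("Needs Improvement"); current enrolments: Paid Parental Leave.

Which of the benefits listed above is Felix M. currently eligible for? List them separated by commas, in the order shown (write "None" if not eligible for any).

Flexible Spending Account, Paid Parental Leave, Tuition Reimbursement

Stock Option Plan — service 18 months < 5 years (≈1825 days) ✗ → not eligible.
Pet Insurance — service 18 months ≥ 3 months ✓; age 52 ≥ 21 ✓; site Madison ✗ (not Austin, Spokane, or Calgary) → not eligible.
Short-Term Disability — status part-time ✓; service 18 months ≥ 12 weeks (≈84 days) ✓; site Madison ✗ (not Richmond) → not eligible.
Retirement Savings Plan — status part-time ✗ (requires full-time, seasonal, or temporary) → not eligible.
Flexible Spending Account — status part-time ✓ (not excluded); service 18 months ≥ 1 year (≈365 days) ✓; 32 hrs/wk ≥ 25 ✓; age 52 ≥ 21 ✓ → eligible.
Paid Parental Leave — status part-time ✓ (not excluded); dept Product ✓; service 18 months ≥ 2 months ✓ → eligible.
Stock Purchase Plan — status part-time ✓ (not excluded); service 18 months ≥ 90 days ✓; age 52 ≥ 25 ✓; site Madison ✗ (not Portland) → not eligible.
Tuition Reimbursement — status part-time ✓; service 18 months ≥ 2 months ✓; 32 hrs/wk ≥ 20 ✓ → eligible.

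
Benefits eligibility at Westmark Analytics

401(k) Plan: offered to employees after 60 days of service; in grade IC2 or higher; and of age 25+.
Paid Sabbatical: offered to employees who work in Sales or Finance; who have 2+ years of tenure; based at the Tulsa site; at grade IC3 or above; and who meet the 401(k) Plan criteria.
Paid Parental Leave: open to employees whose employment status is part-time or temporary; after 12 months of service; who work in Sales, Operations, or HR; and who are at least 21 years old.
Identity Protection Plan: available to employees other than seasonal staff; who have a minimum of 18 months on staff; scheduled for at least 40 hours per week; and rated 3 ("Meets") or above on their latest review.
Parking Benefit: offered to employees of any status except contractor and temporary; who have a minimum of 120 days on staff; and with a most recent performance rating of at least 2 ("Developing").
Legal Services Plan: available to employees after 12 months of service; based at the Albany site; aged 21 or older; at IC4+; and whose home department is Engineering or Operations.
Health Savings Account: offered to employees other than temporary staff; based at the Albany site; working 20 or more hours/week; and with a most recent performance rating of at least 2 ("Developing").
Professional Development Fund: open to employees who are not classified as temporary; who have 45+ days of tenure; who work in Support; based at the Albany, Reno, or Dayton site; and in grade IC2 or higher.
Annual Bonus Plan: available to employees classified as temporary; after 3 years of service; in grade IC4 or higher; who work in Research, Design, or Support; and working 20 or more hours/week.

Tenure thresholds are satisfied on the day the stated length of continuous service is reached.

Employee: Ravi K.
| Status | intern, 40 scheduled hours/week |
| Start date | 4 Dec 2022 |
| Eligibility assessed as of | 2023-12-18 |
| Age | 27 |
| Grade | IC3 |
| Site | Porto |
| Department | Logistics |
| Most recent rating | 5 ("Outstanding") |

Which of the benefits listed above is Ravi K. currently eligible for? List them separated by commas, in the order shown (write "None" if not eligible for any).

401(k) Plan, Parking Benefit

Service from 4 Dec 2022 to 2023-12-18: 379 days.
401(k) Plan — service 379 days ≥ 60 days ✓; grade IC3 ≥ IC2 ✓; age 27 ≥ 25 ✓ → eligible.
Paid Sabbatical — dept Logistics ✗ → not eligible.
Paid Parental Leave — status intern ✗ (requires part-time or temporary) → not eligible.
Identity Protection Plan — status intern ✓ (not excluded); service 379 days < 18 months (≈540 days) ✗ → not eligible.
Parking Benefit — status intern ✓ (not excluded); service 379 days ≥ 120 days ✓; rating 5 ≥ 2 ✓ → eligible.
Legal Services Plan — service 379 days ≥ 12 months (≈360 days) ✓; site Porto ✗ (not Albany) → not eligible.
Health Savings Account — status intern ✓ (not excluded); site Porto ✗ (not Albany) → not eligible.
Professional Development Fund — status intern ✓ (not excluded); service 379 days ≥ 45 days ✓; dept Logistics ✗ → not eligible.
Annual Bonus Plan — status intern ✗ (requires temporary) → not eligible.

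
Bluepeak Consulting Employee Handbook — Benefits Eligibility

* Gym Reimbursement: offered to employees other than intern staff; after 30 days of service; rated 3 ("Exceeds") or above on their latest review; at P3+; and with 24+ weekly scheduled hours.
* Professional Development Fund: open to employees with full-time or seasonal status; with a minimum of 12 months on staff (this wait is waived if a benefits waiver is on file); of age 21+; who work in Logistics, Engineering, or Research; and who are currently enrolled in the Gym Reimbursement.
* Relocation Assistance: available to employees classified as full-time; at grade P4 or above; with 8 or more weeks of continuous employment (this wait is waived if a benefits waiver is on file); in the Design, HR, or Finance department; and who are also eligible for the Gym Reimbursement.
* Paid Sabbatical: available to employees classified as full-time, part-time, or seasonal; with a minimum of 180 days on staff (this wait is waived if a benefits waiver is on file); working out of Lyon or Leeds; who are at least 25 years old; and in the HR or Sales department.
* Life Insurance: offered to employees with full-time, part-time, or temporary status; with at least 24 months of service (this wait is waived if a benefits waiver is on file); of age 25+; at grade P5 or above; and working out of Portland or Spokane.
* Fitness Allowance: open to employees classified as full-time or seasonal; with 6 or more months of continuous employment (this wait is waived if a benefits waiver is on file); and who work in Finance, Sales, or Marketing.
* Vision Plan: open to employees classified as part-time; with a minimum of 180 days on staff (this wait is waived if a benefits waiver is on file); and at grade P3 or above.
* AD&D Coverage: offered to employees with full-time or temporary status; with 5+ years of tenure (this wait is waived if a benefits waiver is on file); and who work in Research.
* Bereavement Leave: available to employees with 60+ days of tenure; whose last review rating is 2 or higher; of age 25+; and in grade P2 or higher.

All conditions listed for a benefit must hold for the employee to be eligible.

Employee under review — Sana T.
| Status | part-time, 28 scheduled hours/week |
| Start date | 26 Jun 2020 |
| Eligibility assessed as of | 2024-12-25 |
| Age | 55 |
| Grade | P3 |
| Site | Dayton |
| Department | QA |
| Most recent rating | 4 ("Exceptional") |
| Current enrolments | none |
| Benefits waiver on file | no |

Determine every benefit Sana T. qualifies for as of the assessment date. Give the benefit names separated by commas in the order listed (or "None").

Service from 26 Jun 2020 to 2024-12-25: 1643 days.
Gym Reimbursement — status part-time ✓ (not excluded); service 1643 days ≥ 30 days ✓; rating 4 ≥ 3 ✓; grade P3 ≥ P3 ✓; 28 hrs/wk ≥ 24 ✓ → eligible.
Professional Development Fund — status part-time ✗ (requires full-time or seasonal) → not eligible.
Relocation Assistance — status part-time ✗ (requires full-time) → not eligible.
Paid Sabbatical — status part-time ✓; no waiver, service 1643 days ≥ 180 days ✓; site Dayton ✗ (not Lyon or Leeds) → not eligible.
Life Insurance — status part-time ✓; no waiver, service 1643 days ≥ 24 months (≈720 days) ✓; age 55 ≥ 25 ✓; grade P3 < P5 ✗ → not eligible.
Fitness Allowance — status part-time ✗ (requires full-time or seasonal) → not eligible.
Vision Plan — status part-time ✓; no waiver, service 1643 days ≥ 180 days ✓; grade P3 ≥ P3 ✓ → eligible.
AD&D Coverage — status part-time ✗ (requires full-time or temporary) → not eligible.
Bereavement Leave — service 1643 days ≥ 60 days ✓; rating 4 ≥ 2 ✓; age 55 ≥ 25 ✓; grade P3 ≥ P2 ✓ → eligible.

Gym Reimbursement, Vision Plan, Bereavement Leave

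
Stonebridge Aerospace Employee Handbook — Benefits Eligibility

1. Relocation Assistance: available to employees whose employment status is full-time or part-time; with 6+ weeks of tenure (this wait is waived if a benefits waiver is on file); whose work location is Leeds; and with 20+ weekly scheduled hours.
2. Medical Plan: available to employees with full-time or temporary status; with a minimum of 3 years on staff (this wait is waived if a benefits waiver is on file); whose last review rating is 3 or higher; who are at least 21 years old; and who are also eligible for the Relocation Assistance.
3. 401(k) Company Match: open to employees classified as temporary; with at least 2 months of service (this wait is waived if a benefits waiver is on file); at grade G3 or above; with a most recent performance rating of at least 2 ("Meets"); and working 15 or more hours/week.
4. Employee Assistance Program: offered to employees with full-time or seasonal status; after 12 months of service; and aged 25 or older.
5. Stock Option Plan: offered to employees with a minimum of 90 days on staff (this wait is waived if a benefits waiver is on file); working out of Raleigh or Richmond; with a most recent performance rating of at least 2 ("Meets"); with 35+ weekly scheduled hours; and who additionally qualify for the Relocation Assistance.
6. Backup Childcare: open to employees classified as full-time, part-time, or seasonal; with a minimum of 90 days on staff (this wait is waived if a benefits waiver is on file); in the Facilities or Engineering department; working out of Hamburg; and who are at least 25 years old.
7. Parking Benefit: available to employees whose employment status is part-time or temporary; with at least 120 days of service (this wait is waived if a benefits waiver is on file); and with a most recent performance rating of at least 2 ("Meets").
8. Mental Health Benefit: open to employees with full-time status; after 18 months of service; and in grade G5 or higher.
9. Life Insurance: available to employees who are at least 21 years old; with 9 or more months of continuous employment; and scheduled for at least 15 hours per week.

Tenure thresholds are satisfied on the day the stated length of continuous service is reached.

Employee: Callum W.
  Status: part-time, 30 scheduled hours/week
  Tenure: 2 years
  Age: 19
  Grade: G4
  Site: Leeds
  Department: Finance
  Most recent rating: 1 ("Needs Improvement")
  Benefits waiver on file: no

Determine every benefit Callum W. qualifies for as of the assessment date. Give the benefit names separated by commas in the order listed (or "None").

Relocation Assistance

Relocation Assistance — status part-time ✓; no waiver, service 2 years ≥ 6 weeks (≈42 days) ✓; site Leeds ✓; 30 hrs/wk ≥ 20 ✓ → eligible.
Medical Plan — status part-time ✗ (requires full-time or temporary) → not eligible.
401(k) Company Match — status part-time ✗ (requires temporary) → not eligible.
Employee Assistance Program — status part-time ✗ (requires full-time or seasonal) → not eligible.
Stock Option Plan — no waiver, service 2 years ≥ 90 days ✓; site Leeds ✗ (not Raleigh or Richmond) → not eligible.
Backup Childcare — status part-time ✓; no waiver, service 2 years ≥ 90 days ✓; dept Finance ✗ → not eligible.
Parking Benefit — status part-time ✓; no waiver, service 2 years ≥ 120 days ✓; rating 1 < 2 ✗ → not eligible.
Mental Health Benefit — status part-time ✗ (requires full-time) → not eligible.
Life Insurance — age 19 < 21 ✗ → not eligible.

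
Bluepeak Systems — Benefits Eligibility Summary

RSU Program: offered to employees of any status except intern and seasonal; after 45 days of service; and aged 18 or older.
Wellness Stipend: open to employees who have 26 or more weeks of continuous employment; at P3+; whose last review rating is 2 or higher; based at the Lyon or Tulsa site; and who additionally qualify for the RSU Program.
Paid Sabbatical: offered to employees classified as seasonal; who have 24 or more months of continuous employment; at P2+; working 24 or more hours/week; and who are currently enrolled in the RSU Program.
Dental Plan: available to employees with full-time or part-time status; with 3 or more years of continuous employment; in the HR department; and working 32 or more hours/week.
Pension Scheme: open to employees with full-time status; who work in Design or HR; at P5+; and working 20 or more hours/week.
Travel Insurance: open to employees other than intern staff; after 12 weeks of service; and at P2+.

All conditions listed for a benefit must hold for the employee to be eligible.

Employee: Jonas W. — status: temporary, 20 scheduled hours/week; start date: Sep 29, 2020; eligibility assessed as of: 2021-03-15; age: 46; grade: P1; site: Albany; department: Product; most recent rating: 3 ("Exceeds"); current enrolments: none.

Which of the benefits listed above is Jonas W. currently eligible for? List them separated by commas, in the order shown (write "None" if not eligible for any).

Service from Sep 29, 2020 to 2021-03-15: 167 days.
RSU Program — status temporary ✓ (not excluded); service 167 days ≥ 45 days ✓; age 46 ≥ 18 ✓ → eligible.
Wellness Stipend — service 167 days < 26 weeks (≈182 days) ✗ → not eligible.
Paid Sabbatical — status temporary ✗ (requires seasonal) → not eligible.
Dental Plan — status temporary ✗ (requires full-time or part-time) → not eligible.
Pension Scheme — status temporary ✗ (requires full-time) → not eligible.
Travel Insurance — status temporary ✓ (not excluded); service 167 days ≥ 12 weeks (≈84 days) ✓; grade P1 < P2 ✗ → not eligible.

RSU Program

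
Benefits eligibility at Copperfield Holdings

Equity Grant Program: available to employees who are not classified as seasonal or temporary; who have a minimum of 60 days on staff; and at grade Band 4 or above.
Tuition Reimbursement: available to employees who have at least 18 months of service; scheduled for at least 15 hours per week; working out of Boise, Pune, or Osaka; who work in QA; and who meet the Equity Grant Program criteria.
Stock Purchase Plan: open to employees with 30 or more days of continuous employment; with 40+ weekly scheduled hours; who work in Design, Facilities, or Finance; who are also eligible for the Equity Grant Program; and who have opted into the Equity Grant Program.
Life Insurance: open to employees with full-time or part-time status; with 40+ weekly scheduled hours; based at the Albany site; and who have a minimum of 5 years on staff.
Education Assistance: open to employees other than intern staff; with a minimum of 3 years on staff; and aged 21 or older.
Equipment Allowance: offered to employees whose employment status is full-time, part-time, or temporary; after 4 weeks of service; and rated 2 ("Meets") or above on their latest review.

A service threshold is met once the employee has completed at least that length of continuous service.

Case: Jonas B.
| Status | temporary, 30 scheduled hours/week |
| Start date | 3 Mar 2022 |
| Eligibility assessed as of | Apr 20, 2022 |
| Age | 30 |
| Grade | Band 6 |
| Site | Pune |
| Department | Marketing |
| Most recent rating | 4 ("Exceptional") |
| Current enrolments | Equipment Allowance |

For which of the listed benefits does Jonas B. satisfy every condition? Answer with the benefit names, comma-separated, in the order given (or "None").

Service from 3 Mar 2022 to Apr 20, 2022: 48 days.
Equity Grant Program — status temporary ✗ (excluded) → not eligible.
Tuition Reimbursement — service 48 days < 18 months (≈540 days) ✗ → not eligible.
Stock Purchase Plan — service 48 days ≥ 30 days ✓; 30 hrs/wk < 40 ✗ → not eligible.
Life Insurance — status temporary ✗ (requires full-time or part-time) → not eligible.
Education Assistance — status temporary ✓ (not excluded); service 48 days < 3 years (≈1095 days) ✗ → not eligible.
Equipment Allowance — status temporary ✓; service 48 days ≥ 4 weeks (≈28 days) ✓; rating 4 ≥ 2 ✓ → eligible.

Equipment Allowance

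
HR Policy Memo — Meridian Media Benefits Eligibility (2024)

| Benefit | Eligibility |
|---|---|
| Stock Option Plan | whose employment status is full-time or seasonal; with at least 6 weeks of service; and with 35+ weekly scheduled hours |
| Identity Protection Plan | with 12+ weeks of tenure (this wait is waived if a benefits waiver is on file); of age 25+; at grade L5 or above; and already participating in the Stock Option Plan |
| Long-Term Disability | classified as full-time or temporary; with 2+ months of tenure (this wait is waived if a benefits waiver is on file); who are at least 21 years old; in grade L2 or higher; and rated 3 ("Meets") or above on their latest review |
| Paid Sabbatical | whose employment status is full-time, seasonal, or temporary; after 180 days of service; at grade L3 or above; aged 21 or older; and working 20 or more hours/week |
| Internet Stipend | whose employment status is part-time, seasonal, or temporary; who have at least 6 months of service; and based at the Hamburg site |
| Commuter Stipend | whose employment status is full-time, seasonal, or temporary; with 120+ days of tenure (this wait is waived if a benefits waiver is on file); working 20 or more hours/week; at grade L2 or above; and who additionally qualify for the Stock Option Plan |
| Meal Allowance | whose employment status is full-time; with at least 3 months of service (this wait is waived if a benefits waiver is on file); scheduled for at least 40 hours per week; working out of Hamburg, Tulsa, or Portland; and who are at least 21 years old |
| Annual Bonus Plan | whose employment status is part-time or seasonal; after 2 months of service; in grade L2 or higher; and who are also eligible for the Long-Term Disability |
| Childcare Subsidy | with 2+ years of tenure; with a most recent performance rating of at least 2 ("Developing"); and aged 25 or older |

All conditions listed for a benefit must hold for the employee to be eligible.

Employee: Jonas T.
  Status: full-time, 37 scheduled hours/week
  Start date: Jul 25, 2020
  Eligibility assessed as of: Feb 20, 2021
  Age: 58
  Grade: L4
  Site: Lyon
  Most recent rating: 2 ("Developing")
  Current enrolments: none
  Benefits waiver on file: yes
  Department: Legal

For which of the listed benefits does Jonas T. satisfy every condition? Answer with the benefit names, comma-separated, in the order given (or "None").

Stock Option Plan, Paid Sabbatical, Commuter Stipend

Service from Jul 25, 2020 to Feb 20, 2021: 210 days.
Stock Option Plan — status full-time ✓; service 210 days ≥ 6 weeks (≈42 days) ✓; 37 hrs/wk ≥ 35 ✓ → eligible.
Identity Protection Plan — benefits waiver on file ✓; age 58 ≥ 25 ✓; grade L4 < L5 ✗ → not eligible.
Long-Term Disability — status full-time ✓; benefits waiver on file ✓; age 58 ≥ 21 ✓; grade L4 ≥ L2 ✓; rating 2 < 3 ✗ → not eligible.
Paid Sabbatical — status full-time ✓; service 210 days ≥ 180 days ✓; grade L4 ≥ L3 ✓; age 58 ≥ 21 ✓; 37 hrs/wk ≥ 20 ✓ → eligible.
Internet Stipend — status full-time ✗ (requires part-time, seasonal, or temporary) → not eligible.
Commuter Stipend — status full-time ✓; benefits waiver on file ✓; 37 hrs/wk ≥ 20 ✓; grade L4 ≥ L2 ✓; eligible for Stock Option Plan ✓ → eligible.
Meal Allowance — status full-time ✓; benefits waiver on file ✓; 37 hrs/wk < 40 ✗ → not eligible.
Annual Bonus Plan — status full-time ✗ (requires part-time or seasonal) → not eligible.
Childcare Subsidy — service 210 days < 2 years (≈730 days) ✗ → not eligible.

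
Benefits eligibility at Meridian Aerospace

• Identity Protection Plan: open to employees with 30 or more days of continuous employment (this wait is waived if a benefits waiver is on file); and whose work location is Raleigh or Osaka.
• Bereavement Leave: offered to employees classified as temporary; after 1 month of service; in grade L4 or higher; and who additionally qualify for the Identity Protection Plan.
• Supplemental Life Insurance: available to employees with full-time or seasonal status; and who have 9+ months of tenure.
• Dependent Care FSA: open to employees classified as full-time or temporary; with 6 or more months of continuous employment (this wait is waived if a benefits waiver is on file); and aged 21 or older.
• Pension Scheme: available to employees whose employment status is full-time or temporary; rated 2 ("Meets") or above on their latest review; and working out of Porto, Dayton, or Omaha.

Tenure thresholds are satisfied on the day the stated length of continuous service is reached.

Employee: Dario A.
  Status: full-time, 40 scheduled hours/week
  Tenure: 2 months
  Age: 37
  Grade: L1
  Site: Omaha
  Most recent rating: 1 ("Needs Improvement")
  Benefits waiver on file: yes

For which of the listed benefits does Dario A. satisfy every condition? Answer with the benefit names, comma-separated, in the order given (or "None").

Identity Protection Plan — benefits waiver on file ✓; site Omaha ✗ (not Raleigh or Osaka) → not eligible.
Bereavement Leave — status full-time ✗ (requires temporary) → not eligible.
Supplemental Life Insurance — status full-time ✓; service 2 months < 9 months ✗ → not eligible.
Dependent Care FSA — status full-time ✓; benefits waiver on file ✓; age 37 ≥ 21 ✓ → eligible.
Pension Scheme — status full-time ✓; rating 1 < 2 ✗ → not eligible.

Dependent Care FSA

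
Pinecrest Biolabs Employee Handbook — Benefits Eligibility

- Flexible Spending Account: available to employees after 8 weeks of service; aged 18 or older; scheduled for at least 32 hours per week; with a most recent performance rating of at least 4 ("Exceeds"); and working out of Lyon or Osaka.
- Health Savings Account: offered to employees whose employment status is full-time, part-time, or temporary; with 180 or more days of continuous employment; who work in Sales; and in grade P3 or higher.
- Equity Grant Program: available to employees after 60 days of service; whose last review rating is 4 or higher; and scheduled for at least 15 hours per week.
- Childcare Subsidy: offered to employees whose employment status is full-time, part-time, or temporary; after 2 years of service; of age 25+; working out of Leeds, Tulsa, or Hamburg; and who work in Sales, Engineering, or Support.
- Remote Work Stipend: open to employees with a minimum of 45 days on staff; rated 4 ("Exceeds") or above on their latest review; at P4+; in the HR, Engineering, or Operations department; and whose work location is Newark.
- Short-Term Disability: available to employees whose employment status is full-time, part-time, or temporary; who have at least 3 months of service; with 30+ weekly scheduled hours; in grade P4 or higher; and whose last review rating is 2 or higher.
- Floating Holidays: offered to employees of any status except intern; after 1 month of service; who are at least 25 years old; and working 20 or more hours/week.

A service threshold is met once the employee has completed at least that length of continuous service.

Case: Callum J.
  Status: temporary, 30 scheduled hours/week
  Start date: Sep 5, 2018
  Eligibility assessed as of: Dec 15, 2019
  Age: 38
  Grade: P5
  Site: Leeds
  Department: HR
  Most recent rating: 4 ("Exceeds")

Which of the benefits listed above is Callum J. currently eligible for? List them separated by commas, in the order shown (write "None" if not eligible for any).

Equity Grant Program, Short-Term Disability, Floating Holidays

Service from Sep 5, 2018 to Dec 15, 2019: 466 days.
Flexible Spending Account — service 466 days ≥ 8 weeks (≈56 days) ✓; age 38 ≥ 18 ✓; 30 hrs/wk < 32 ✗ → not eligible.
Health Savings Account — status temporary ✓; service 466 days ≥ 180 days ✓; dept HR ✗ → not eligible.
Equity Grant Program — service 466 days ≥ 60 days ✓; rating 4 ≥ 4 ✓; 30 hrs/wk ≥ 15 ✓ → eligible.
Childcare Subsidy — status temporary ✓; service 466 days < 2 years (≈730 days) ✗ → not eligible.
Remote Work Stipend — service 466 days ≥ 45 days ✓; rating 4 ≥ 4 ✓; grade P5 ≥ P4 ✓; dept HR ✓; site Leeds ✗ (not Newark) → not eligible.
Short-Term Disability — status temporary ✓; service 466 days ≥ 3 months (≈90 days) ✓; 30 hrs/wk ≥ 30 ✓; grade P5 ≥ P4 ✓; rating 4 ≥ 2 ✓ → eligible.
Floating Holidays — status temporary ✓ (not excluded); service 466 days ≥ 1 month (≈30 days) ✓; age 38 ≥ 25 ✓; 30 hrs/wk ≥ 20 ✓ → eligible.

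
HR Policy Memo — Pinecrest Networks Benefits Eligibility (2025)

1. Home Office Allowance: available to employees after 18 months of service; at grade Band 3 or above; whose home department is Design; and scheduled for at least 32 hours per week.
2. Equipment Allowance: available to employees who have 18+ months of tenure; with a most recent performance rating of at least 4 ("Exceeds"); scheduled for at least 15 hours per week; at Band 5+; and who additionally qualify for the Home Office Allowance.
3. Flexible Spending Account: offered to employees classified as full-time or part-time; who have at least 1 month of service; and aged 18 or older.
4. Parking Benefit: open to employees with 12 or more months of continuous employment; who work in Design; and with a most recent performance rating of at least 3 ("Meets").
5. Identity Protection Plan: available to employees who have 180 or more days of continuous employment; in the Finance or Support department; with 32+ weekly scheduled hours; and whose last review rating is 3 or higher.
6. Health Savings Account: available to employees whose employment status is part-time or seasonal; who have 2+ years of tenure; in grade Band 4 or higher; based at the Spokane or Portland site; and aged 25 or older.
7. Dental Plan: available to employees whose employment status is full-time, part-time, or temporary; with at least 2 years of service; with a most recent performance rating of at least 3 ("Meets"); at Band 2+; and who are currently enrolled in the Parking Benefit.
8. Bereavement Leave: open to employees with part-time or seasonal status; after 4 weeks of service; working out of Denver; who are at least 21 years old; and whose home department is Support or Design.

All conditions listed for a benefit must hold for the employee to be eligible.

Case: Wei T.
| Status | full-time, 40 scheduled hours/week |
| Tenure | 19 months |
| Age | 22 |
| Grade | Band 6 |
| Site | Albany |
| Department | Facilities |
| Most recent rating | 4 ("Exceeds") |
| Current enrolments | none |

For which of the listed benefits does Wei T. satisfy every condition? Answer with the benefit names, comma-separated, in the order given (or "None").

Home Office Allowance — service 19 months ≥ 18 months ✓; grade Band 6 ≥ Band 3 ✓; dept Facilities ✗ → not eligible.
Equipment Allowance — service 19 months ≥ 18 months ✓; rating 4 ≥ 4 ✓; 40 hrs/wk ≥ 15 ✓; grade Band 6 ≥ Band 5 ✓; not eligible for Home Office Allowance ✗ → not eligible.
Flexible Spending Account — status full-time ✓; service 19 months ≥ 1 month ✓; age 22 ≥ 18 ✓ → eligible.
Parking Benefit — service 19 months ≥ 12 months ✓; dept Facilities ✗ → not eligible.
Identity Protection Plan — service 19 months ≥ 180 days ✓; dept Facilities ✗ → not eligible.
Health Savings Account — status full-time ✗ (requires part-time or seasonal) → not eligible.
Dental Plan — status full-time ✓; service 19 months < 2 years (≈730 days) ✗ → not eligible.
Bereavement Leave — status full-time ✗ (requires part-time or seasonal) → not eligible.

Flexible Spending Account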